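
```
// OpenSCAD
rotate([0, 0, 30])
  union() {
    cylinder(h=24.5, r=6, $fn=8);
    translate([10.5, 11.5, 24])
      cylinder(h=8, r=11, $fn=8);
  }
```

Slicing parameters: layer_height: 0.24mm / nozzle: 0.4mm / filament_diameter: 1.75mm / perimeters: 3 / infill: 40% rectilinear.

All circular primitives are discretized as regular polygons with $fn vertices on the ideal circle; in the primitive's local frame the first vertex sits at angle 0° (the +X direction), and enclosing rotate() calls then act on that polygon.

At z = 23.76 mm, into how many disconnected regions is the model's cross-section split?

1

At z = 23.76 mm: the cylinder: section is a regular 8-gon, circumradius r=6; the cylinder at (10.5, 11.5) is not intersected at this z (z outside [24, 32]); Combining (union): only the r=6 cylinder is present, so the union is just that shape — 1 connected region; (whole slice rotated 30° about Z — lengths, areas and connectivity unchanged). The result has 1 disconnected region.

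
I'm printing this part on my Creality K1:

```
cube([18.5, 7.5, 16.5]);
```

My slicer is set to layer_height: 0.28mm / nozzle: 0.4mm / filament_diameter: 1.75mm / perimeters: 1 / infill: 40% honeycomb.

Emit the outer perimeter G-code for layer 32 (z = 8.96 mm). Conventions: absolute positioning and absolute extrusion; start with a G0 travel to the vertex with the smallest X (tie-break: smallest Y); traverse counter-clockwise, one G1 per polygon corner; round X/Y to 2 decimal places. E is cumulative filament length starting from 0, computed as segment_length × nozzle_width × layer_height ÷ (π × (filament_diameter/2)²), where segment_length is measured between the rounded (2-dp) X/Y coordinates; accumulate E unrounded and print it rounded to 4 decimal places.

At z = 8.96 mm: the cube (footprint 18.5×7.5) is included at this height. The outline is a single polygon with 4 vertices. Extrusion per mm of travel: 0.4 × 0.28 / (π × 0.875²) = 0.046564. Accumulating E over each segment gives final E = 2.4213.

G0 X0.00 Y0.00 Z8.96
G1 X18.50 Y0.00 E0.8614
G1 X18.50 Y7.50 E1.2107
G1 X0.00 Y7.50 E2.0721
G1 X0.00 Y0.00 E2.4213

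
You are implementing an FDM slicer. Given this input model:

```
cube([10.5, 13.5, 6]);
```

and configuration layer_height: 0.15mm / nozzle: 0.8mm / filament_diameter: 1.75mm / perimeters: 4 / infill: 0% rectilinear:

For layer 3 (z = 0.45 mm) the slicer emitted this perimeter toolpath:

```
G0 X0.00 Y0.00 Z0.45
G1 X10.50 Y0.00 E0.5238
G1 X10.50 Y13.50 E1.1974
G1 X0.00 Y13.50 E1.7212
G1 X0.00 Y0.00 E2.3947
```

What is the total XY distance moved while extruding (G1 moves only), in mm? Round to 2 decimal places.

Sum the Euclidean lengths of each G1 segment: total = 48.00 mm.

48.00 mm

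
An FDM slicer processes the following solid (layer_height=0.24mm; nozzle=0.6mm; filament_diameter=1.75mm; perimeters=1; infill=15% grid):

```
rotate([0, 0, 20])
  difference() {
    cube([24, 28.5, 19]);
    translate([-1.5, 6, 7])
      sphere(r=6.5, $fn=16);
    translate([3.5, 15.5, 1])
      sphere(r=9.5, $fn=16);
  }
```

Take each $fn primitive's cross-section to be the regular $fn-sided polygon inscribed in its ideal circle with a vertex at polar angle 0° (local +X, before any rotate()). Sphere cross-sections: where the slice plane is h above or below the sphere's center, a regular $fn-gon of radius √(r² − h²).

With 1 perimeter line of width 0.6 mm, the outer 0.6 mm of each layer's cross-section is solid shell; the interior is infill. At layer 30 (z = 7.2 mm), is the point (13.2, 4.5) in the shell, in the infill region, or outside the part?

At z = 7.2 mm: the 24×28.5 cube contributes its full rectangle; the r=6.5 sphere at (-1.5, 6) slices to a regular 16-gon of circumradius 6.497 (√(r²−h²) with h=0.2 from center); the r=9.5 sphere at (3.5, 15.5) contributes a regular 16-gon of circumradius √(9.5²−6.2²) = 7.198; Subtracting the remaining from the first: starting from the 24×28.5 cube, the r=6.5 sphere at (-1.5, 6) partially overlaps it — only the 45.47 mm² overlap (of its 129.22 mm²) is removed, clipping the outline; the r=9.5 sphere at (3.5, 15.5) partially overlaps it — only the 116.64 mm² overlap (of its 158.61 mm²) is removed, clipping the outline — 1 connected region; (whole slice rotated 20° about Z — lengths, areas and connectivity unchanged). Overall, the cross-section is a single solid region. Undo the 20° rotation: the query point maps to (13.943, -0.286) in the un-rotated model frame. The nearest boundary edge runs (24.00, 0.00)→(0.99, 0.00); distance from the point to it = 0.29 mm. The point is not inside any of the regions above, so it lies outside the cross-section (0.29 mm from the nearest boundary).

outside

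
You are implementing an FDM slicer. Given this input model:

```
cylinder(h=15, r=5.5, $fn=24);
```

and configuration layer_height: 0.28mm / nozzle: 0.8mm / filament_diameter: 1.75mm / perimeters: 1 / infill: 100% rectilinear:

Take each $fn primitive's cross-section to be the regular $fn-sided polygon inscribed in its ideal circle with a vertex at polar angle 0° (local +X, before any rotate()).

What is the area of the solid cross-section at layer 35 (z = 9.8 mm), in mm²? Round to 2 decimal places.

93.95 mm²

At z = 9.8 mm: the r=5.5 cylinder contributes a regular 24-gon of circumradius 5.5 (area = (24/2)·5.500²·sin(360°/24) = 93.95 mm²). Overall, the cross-section is a single solid region. Net area = 93.95 mm².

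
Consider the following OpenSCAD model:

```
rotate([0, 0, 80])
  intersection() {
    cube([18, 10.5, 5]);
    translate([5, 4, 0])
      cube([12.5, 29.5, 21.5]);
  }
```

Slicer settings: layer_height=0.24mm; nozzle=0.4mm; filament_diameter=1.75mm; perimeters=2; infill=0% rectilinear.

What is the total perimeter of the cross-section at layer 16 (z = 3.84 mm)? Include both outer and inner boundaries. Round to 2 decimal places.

At z = 3.84 mm: the 18×10.5 cube contributes its full rectangle (perimeter 57.00 mm); the cube at (5, 4) is present — its section is the full 12.5×29.5 rectangle (perimeter 84.00 mm); Taking the intersection: the 12.5×29.5 cube at (5, 4) partially overlaps the 18×10.5 cube; clipping to the common part keeps 81.25 mm² — boundary = 38.00 mm; (rotated 80° about Z; rotation is an isometry so areas/perimeters/island counts are preserved). Overall, the cross-section is a single solid region. Total boundary length (outer) = 38.00 mm.

38.00 mm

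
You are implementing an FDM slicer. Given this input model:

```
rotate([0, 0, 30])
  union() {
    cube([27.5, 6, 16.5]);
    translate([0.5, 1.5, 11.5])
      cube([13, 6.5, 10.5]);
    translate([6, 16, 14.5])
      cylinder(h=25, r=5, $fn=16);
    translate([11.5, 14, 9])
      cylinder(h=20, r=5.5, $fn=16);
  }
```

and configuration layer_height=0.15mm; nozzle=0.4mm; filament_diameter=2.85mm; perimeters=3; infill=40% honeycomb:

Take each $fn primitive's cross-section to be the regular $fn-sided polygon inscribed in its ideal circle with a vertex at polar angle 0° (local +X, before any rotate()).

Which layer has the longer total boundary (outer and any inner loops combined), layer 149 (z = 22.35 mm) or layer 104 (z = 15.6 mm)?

Layer 149 (z = 22.35): the cube does not reach this height (z outside [0, 16.5]); the cube at (0.5, 1.5) is not intersected at this z (z outside [11.5, 22]); the cylinder at (6, 16): section is a regular 16-gon, circumradius r=5 (perimeter = 2·16·5.000·sin(180°/16) = 31.21 mm); the r=5.5 cylinder at (11.5, 14) gives a regular 16-gon of circumradius 5.5 (constant along its height) (perimeter = 2·16·5.500·sin(180°/16) = 34.34 mm); Taking the union: the regions partially overlap (shared area 27.07 mm²), so the edge portions inside another operand are dropped and the merged outline is re-measured after clipping — boundary = 45.37 mm; (whole slice rotated 30° about Z — lengths, areas and connectivity unchanged). So its perimeter = 45.37 mm. Layer 104 (z = 15.6): the cube (footprint 27.5×6) is included at this height (perimeter 67.00 mm); the cube at (0.5, 1.5) (footprint 13×6.5) is included at this height (perimeter 39.00 mm); the cylinder at (6, 16): section is a regular 16-gon, circumradius r=5 (perimeter = 2·16·5.000·sin(180°/16) = 31.21 mm); the cylinder at (11.5, 14): section is a regular 16-gon, circumradius r=5.5 (perimeter = 2·16·5.500·sin(180°/16) = 34.34 mm); Taking the union: the regions partially overlap (shared area 85.57 mm²), so the edge portions inside another operand are dropped and the merged outline is re-measured after clipping — boundary = 116.37 mm; (rotated 30° about Z; rotation is an isometry so areas/perimeters/island counts are preserved). So its perimeter = 116.37 mm. Layer 104 is larger (116.37 vs 45.37 mm).

layer 104 (z = 15.6 mm)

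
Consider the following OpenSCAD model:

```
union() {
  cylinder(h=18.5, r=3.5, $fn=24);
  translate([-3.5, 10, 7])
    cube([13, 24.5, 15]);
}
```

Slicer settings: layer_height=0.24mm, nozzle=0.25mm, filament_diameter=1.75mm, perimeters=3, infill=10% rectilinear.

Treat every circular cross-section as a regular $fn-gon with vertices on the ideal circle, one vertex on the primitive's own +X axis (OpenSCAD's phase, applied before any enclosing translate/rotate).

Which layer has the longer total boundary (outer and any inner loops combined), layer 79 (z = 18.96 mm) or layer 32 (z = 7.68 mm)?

layer 32 (z = 7.68 mm)

Layer 79 (z = 18.96): the cylinder does not reach this height (z outside [0, 18.5]); the 13×24.5 cube at (-3.5, 10) contributes its full rectangle (perimeter 75.00 mm); Taking the union: only the 13×24.5 cube at (-3.5, 10) is present, so the union is just that shape — boundary = 75.00 mm. So its perimeter = 75.00 mm. Layer 32 (z = 7.68): the cylinder: section is a regular 24-gon, circumradius r=3.5 (perimeter = 2·24·3.500·sin(180°/24) = 21.93 mm); the 13×24.5 cube at (-3.5, 10) contributes its full rectangle (perimeter 75.00 mm); Combining (union): the 2 present regions are separate (no shared area or edge), so areas and boundary lengths simply add and each stays a separate island — boundary = 96.93 mm. So its perimeter = 96.93 mm. Layer 32 is larger (96.93 vs 75.00 mm).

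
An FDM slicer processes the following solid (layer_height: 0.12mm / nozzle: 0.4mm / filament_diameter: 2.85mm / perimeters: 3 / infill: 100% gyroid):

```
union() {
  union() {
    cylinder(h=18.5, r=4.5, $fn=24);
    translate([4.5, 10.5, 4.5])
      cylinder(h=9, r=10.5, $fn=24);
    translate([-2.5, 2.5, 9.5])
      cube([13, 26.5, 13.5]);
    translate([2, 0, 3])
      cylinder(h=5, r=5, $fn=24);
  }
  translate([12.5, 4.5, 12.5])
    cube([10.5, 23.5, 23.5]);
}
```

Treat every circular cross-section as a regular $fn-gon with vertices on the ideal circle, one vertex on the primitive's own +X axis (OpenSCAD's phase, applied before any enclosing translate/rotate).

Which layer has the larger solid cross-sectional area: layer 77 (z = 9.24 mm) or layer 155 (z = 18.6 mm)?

layer 155 (z = 18.6 mm)

Layer 77 (z = 9.24): the r=4.5 cylinder gives a regular 24-gon of circumradius 4.5 (constant along its height) (area = (24/2)·4.500²·sin(360°/24) = 62.89 mm²); the r=10.5 cylinder at (4.5, 10.5) gives a regular 24-gon of circumradius 10.5 (constant along its height) (area = (24/2)·10.500²·sin(360°/24) = 342.42 mm²); the cube at (-2.5, 2.5) is not intersected at this z (z outside [9.5, 23]); the cylinder at (2, 0) does not reach this height (z outside [3, 8]); Taking the union: the regions partially overlap — summed areas 405.31 mm² minus the doubly-counted overlap 20.23 mm² gives 385.08 mm² — area = 385.08 mm²; the cube at (12.5, 4.5) is absent (z outside [12.5, 36]); Taking the union: only that combined region is present, so the union is just that shape — area = 385.08 mm². So its area = 385.08 mm². Layer 155 (z = 18.6): the cylinder is not intersected at this z (z outside [0, 18.5]); the cylinder at (4.5, 10.5) is absent (z outside [4.5, 13.5]); the cube at (-2.5, 2.5) is present — its section is the full 13×26.5 rectangle (area 344.50 mm²); the cylinder at (2, 0) is absent (z outside [3, 8]); Merging all regions: only the 13×26.5 cube at (-2.5, 2.5) is present, so the union is just that shape — area = 344.50 mm²; the 10.5×23.5 cube at (12.5, 4.5) contributes its full rectangle (area 246.75 mm²); Merging all regions: the 2 present regions are separate (no shared area or edge), so areas and boundary lengths simply add and each stays a separate island — area = 591.25 mm². So its area = 591.25 mm². Layer 155 is larger (591.25 vs 385.08 mm²).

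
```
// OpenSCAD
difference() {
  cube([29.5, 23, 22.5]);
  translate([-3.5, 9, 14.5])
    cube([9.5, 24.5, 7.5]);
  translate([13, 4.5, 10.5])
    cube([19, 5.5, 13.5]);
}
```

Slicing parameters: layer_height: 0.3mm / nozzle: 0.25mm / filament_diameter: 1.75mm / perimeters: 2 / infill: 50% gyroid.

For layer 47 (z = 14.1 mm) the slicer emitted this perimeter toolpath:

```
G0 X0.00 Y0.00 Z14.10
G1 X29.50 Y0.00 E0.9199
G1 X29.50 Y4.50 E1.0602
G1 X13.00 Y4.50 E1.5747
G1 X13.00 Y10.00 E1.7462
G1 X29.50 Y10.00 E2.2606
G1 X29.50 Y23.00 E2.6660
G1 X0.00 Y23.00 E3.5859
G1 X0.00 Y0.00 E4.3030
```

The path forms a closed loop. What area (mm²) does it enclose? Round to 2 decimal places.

Apply the shoelace formula to the sequence of (X, Y) vertices; enclosed area = 587.75 mm².

587.75 mm²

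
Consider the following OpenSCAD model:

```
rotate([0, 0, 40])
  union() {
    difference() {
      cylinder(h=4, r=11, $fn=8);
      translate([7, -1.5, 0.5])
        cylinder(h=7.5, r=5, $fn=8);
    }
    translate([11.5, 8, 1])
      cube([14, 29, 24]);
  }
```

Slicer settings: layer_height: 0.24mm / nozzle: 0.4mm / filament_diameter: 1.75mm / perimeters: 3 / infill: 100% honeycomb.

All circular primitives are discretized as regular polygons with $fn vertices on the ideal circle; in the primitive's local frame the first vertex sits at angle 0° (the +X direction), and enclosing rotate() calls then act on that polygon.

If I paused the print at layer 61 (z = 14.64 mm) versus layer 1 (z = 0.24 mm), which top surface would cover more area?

layer 61 (z = 14.64 mm)

Layer 61 (z = 14.64): the cylinder does not reach this height (z outside [0, 4]); the cylinder at (7, -1.5) is absent (z outside [0.5, 8]); After the difference (first − rest): the first operand is absent here, so nothing remains; the 14×29 cube at (11.5, 8) contributes its full rectangle (area 406.00 mm²); Taking the union: only the 14×29 cube at (11.5, 8) is present, so the union is just that shape — area = 406.00 mm²; (whole slice rotated 40° about Z — lengths, areas and connectivity unchanged). So its area = 406.00 mm². Layer 1 (z = 0.24): the r=11 cylinder gives a regular 8-gon of circumradius 11 (constant along its height) (area = (8/2)·11.000²·sin(360°/8) = 342.24 mm²); the cylinder at (7, -1.5) is not intersected at this z (z outside [0.5, 8]); Taking the first minus the rest: none of the subtracted shapes is present at this height, so the r=11 cylinder is unchanged — area = 342.24 mm²; the cube at (11.5, 8) does not reach this height (z outside [1, 25]); Taking the union: only that combined region is present, so the union is just that shape — area = 342.24 mm²; (rotated 40° about Z; rotation is an isometry so areas/perimeters/island counts are preserved). So its area = 342.24 mm². Layer 61 is larger (406.00 vs 342.24 mm²).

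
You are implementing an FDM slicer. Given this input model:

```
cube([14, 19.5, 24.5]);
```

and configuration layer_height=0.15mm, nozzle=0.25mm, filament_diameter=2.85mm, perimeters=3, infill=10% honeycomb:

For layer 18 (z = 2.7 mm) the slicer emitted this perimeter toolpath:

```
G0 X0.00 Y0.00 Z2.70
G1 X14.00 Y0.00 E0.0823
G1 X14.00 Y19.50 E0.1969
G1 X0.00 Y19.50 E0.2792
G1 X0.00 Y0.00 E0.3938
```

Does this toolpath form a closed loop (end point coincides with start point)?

yes

Start point (G0): (0.00, 0.00). End point (last G1): the path returns to the start — closed.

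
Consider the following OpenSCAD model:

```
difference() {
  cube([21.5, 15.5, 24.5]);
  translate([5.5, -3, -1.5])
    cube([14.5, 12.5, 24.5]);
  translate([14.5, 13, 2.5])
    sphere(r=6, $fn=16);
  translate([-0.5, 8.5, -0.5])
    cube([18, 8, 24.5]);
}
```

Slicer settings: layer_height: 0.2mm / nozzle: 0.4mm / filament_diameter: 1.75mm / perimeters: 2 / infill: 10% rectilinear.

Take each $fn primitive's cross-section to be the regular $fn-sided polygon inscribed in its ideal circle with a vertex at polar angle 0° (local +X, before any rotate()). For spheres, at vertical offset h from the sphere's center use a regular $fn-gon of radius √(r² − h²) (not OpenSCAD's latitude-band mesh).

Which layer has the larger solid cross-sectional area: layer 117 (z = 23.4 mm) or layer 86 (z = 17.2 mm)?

layer 117 (z = 23.4 mm)

Layer 117 (z = 23.4): the cube is present — its section is the full 21.5×15.5 rectangle (area 333.25 mm²); the cube at (5.5, -3) does not reach this height (z outside [-1.5, 23]); the sphere at (14.5, 13) is absent (|z−center|=20.900 > r=6); the cube at (-0.5, 8.5) (footprint 18×8) is included at this height (area 144.00 mm²); After the difference (first − rest): starting from the 21.5×15.5 cube (333.25 mm²), the 18×8 cube at (-0.5, 8.5) partially overlaps it — only the 122.50 mm² overlap (of its 144.00 mm²) is removed, clipping the outline — area = 210.75 mm². So its area = 210.75 mm². Layer 86 (z = 17.2): the cube (footprint 21.5×15.5) is included at this height (area 333.25 mm²); the cube at (5.5, -3) is present — its section is the full 14.5×12.5 rectangle (area 181.25 mm²); the sphere at (14.5, 13) is absent (|z−center|=14.700 > r=6); the 18×8 cube at (-0.5, 8.5) contributes its full rectangle (area 144.00 mm²); After the difference (first − rest): starting from the 21.5×15.5 cube (333.25 mm²), the 14.5×12.5 cube at (5.5, -3) partially overlaps it — only the 137.75 mm² overlap (of its 181.25 mm²) is removed, clipping the outline; the 18×8 cube at (-0.5, 8.5) partially overlaps it — only the 110.50 mm² overlap (of its 144.00 mm²) is removed, clipping the outline — area = 85.00 mm². So its area = 85.00 mm². Layer 117 is larger (210.75 vs 85.00 mm²).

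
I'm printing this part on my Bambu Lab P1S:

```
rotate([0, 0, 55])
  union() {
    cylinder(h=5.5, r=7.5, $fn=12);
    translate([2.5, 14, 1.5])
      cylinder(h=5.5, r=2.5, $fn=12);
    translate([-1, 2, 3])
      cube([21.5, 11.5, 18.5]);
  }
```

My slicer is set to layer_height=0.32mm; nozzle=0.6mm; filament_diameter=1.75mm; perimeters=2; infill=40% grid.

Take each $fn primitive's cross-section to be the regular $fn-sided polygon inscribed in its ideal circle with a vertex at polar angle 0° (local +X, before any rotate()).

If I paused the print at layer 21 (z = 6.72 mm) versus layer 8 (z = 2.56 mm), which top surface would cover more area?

layer 21 (z = 6.72 mm)

Layer 21 (z = 6.72): the cylinder is absent (z outside [0, 5.5]); the r=2.5 cylinder at (2.5, 14) gives a regular 12-gon of circumradius 2.5 (constant along its height) (area = (12/2)·2.500²·sin(360°/12) = 18.75 mm²); the cube at (-1, 2) (footprint 21.5×11.5) is included at this height (area 247.25 mm²); Combining (union): the regions partially overlap — summed areas 266.00 mm² minus the doubly-counted overlap 6.94 mm² gives 259.06 mm² — area = 259.06 mm²; (rotated 55° about Z; rotation is an isometry so areas/perimeters/island counts are preserved). So its area = 259.06 mm². Layer 8 (z = 2.56): the r=7.5 cylinder contributes a regular 12-gon of circumradius 7.5 (area = (12/2)·7.500²·sin(360°/12) = 168.75 mm²); the cylinder at (2.5, 14): section is a regular 12-gon, circumradius r=2.5 (area = (12/2)·2.500²·sin(360°/12) = 18.75 mm²); the cube at (-1, 2) is absent (z outside [3, 21.5]); Combining (union): the 2 present regions are separate (no shared area or edge), so areas and boundary lengths simply add and each stays a separate island — area = 187.50 mm²; (rotated 55° about Z; rotation is an isometry so areas/perimeters/island counts are preserved). So its area = 187.50 mm². Layer 21 is larger (259.06 vs 187.50 mm²).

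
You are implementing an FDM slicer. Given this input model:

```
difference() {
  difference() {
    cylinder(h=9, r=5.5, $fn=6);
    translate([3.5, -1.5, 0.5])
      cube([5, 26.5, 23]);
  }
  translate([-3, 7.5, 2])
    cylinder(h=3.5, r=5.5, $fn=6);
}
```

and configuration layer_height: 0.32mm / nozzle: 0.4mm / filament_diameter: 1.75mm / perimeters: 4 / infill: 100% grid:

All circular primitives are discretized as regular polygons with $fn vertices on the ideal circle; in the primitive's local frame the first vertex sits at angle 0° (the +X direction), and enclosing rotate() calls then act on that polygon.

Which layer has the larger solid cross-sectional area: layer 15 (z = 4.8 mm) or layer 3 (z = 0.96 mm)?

Layer 15 (z = 4.8): the cylinder: section is a regular 6-gon, circumradius r=5.5 (area = (6/2)·5.500²·sin(360°/6) = 78.59 mm²); the cube at (3.5, -1.5) (footprint 5×26.5) is included at this height (area 132.50 mm²); Subtracting the remaining from the first: starting from the r=5.5 cylinder (78.59 mm²), the 5×26.5 cube at (3.5, -1.5) partially overlaps it — only the 5.81 mm² overlap (of its 132.50 mm²) is removed, clipping the outline — area = 72.78 mm²; the cylinder at (-3, 7.5): section is a regular 6-gon, circumradius r=5.5 (area = (6/2)·5.500²·sin(360°/6) = 78.59 mm²); Taking the first minus the rest: starting from the result so far (72.78 mm²), the r=5.5 cylinder at (-3, 7.5) partially overlaps it — only the 7.44 mm² overlap (of its 78.59 mm²) is removed, clipping the outline — area = 65.34 mm². So its area = 65.34 mm². Layer 3 (z = 0.96): the cylinder: section is a regular 6-gon, circumradius r=5.5 (area = (6/2)·5.500²·sin(360°/6) = 78.59 mm²); the cube at (3.5, -1.5) is present — its section is the full 5×26.5 rectangle (area 132.50 mm²); After the difference (first − rest): starting from the r=5.5 cylinder (78.59 mm²), the 5×26.5 cube at (3.5, -1.5) partially overlaps it — only the 5.81 mm² overlap (of its 132.50 mm²) is removed, clipping the outline — area = 72.78 mm²; the cylinder at (-3, 7.5) is absent (z outside [2, 5.5]); After the difference (first − rest): none of the subtracted shapes is present at this height, so that combined region is unchanged — area = 72.78 mm². So its area = 72.78 mm². Layer 3 is larger (72.78 vs 65.34 mm²).

layer 3 (z = 0.96 mm)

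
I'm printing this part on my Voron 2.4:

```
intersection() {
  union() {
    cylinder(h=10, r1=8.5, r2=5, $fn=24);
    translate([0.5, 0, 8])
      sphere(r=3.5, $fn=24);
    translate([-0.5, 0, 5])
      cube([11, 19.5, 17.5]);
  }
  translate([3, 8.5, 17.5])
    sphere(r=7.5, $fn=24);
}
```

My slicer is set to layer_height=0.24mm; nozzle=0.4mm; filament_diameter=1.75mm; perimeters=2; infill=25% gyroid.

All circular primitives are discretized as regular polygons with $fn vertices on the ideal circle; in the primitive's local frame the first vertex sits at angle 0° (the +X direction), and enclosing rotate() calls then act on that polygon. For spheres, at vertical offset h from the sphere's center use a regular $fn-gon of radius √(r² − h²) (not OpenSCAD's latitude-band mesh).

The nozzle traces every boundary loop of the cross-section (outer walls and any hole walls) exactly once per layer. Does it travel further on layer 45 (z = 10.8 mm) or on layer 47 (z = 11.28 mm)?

layer 47 (z = 11.28 mm)

Layer 45 (z = 10.8): the cone is absent (z outside [0, 10]); the sphere at (0.5, 0): section is a regular 24-gon, circumradius = √(r²−h²) = √(3.5²−2.8²) = 2.100 (perimeter = 2·24·2.100·sin(180°/24) = 13.16 mm); the cube at (-0.5, 0) is present — its section is the full 11×19.5 rectangle (perimeter 61.00 mm); Merging all regions: the regions partially overlap (shared area 5.43 mm²), so the edge portions inside another operand are dropped and the merged outline is re-measured after clipping — boundary = 64.89 mm; the r=7.5 sphere at (3, 8.5) slices to a regular 24-gon of circumradius 3.370 (√(r²−h²) with h=6.7 from center) (perimeter = 2·24·3.370·sin(180°/24) = 21.12 mm); After intersecting: the r=7.5 sphere at (3, 8.5) lies inside the result so far, so the common part is the r=7.5 sphere at (3, 8.5) itself — boundary = 21.12 mm. So its perimeter = 21.12 mm. Layer 47 (z = 11.28): the cone is absent (z outside [0, 10]); the sphere at (0.5, 0): section is a regular 24-gon, circumradius = √(r²−h²) = √(3.5²−3.28²) = 1.221 (perimeter = 2·24·1.221·sin(180°/24) = 7.65 mm); the 11×19.5 cube at (-0.5, 0) contributes its full rectangle (perimeter 61.00 mm); Taking the union: the regions partially overlap (shared area 2.22 mm²), so the edge portions inside another operand are dropped and the merged outline is re-measured after clipping — boundary = 62.65 mm; the r=7.5 sphere at (3, 8.5) contributes a regular 24-gon of circumradius √(7.5²−6.22²) = 4.191 (perimeter = 2·24·4.191·sin(180°/24) = 26.26 mm); Taking the intersection: the r=7.5 sphere at (3, 8.5) partially overlaps that combined region; clipping to the common part keeps 52.49 mm² — boundary = 25.98 mm. So its perimeter = 25.98 mm. Layer 47 is larger (25.98 vs 21.12 mm).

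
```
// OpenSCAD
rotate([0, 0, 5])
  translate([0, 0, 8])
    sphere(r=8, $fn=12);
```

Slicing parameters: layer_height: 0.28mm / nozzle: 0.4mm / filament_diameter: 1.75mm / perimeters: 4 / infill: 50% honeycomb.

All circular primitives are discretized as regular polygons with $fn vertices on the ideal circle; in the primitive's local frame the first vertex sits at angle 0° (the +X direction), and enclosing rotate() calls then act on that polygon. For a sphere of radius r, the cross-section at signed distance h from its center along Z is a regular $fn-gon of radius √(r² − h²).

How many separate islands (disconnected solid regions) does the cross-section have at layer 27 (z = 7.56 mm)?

1

At z = 7.56 mm: the r=8 sphere slices to a regular 12-gon of circumradius 7.988 (√(r²−h²) with h=0.44 from center); (whole slice rotated 5° about Z — lengths, areas and connectivity unchanged). Overall, the cross-section is a single solid region. Island count = 1.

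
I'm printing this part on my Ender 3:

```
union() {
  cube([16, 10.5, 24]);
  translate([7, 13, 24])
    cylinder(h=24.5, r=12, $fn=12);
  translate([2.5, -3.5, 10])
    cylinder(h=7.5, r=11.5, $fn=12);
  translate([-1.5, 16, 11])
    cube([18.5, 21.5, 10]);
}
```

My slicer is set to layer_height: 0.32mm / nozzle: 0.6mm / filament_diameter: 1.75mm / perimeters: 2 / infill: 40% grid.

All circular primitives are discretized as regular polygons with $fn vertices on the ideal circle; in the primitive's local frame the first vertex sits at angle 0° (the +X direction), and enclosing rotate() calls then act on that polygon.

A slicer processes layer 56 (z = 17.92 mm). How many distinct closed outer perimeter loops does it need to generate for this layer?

2

At z = 17.92 mm: the 16×10.5 cube contributes its full rectangle; the cylinder at (7, 13) is absent (z outside [24, 48.5]); the cylinder at (2.5, -3.5) is not intersected at this z (z outside [10, 17.5]); the cube at (-1.5, 16) (footprint 18.5×21.5) is included at this height; Combining (union): the 2 present regions are separate (no shared area or edge), so areas and boundary lengths simply add and each stays a separate island — 2 connected regions. The result has 2 disconnected regions.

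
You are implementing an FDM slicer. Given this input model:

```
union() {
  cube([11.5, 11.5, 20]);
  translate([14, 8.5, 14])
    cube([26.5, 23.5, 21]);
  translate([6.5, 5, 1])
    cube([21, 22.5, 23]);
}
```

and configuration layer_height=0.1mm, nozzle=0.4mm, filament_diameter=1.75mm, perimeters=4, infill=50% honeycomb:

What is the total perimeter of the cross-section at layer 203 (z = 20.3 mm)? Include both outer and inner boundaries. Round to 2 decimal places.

At z = 20.3 mm: the cube is absent (z outside [0, 20]); the cube at (14, 8.5) (footprint 26.5×23.5) is included at this height (perimeter 100.00 mm); the 21×22.5 cube at (6.5, 5) contributes its full rectangle (perimeter 87.00 mm); Merging all regions: the regions partially overlap (shared area 256.50 mm²), so the edge portions inside another operand are dropped and the merged outline is re-measured after clipping — boundary = 122.00 mm. Overall, the cross-section is a single solid region. Total boundary length (outer) = 122.00 mm.

122.00 mm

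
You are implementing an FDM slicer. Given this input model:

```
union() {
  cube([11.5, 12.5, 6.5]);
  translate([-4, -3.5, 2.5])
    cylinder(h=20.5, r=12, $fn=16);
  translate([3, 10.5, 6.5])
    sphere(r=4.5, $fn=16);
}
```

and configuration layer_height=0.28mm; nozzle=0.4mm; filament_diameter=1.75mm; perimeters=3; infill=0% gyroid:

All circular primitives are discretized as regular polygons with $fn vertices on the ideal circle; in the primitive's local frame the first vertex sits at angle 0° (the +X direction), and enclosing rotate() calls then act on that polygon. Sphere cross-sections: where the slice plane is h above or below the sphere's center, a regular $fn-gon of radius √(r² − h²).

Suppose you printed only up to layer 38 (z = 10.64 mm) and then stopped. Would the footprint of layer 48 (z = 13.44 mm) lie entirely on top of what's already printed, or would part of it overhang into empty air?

Compare the two slices. At z = 10.64: the cube does not reach this height (z outside [0, 6.5]); the r=12 cylinder at (-4, -3.5) gives a regular 16-gon of circumradius 12 (constant along its height) (area = (16/2)·12.000²·sin(360°/16) = 440.85 mm²); the r=4.5 sphere at (3, 10.5) slices to a regular 16-gon of circumradius 1.764 (√(r²−h²) with h=4.14 from center) (area = (16/2)·1.764²·sin(360°/16) = 9.52 mm²); Merging all regions: the 2 present regions are separate (no shared area or edge), so areas and boundary lengths simply add and each stays a separate island — area = 450.37 mm². At z = 13.44: the cube is not intersected at this z (z outside [0, 6.5]); the r=12 cylinder at (-4, -3.5) contributes a regular 16-gon of circumradius 12 (area = (16/2)·12.000²·sin(360°/16) = 440.85 mm²); the sphere at (3, 10.5) is absent (|z−center|=6.940 > r=4.5); Taking the union: only the r=12 cylinder at (-4, -3.5) is present, so the union is just that shape — area = 440.85 mm². Checking containment: the cross-section at z = 13.44 is a subset of the cross-section at z = 10.64.

entirely on top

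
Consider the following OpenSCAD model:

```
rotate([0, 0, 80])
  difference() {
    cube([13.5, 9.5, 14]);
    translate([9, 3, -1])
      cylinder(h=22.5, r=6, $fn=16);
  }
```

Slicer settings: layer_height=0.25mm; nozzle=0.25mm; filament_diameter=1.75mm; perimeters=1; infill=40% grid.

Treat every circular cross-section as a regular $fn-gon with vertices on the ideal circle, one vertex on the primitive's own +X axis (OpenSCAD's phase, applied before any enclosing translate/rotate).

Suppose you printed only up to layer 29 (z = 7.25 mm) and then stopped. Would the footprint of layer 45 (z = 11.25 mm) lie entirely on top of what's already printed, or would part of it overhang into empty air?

entirely on top

Compare the two slices. At z = 7.25: the cube is present — its section is the full 13.5×9.5 rectangle (area 128.25 mm²); the cylinder at (9, 3): section is a regular 16-gon, circumradius r=6 (area = (16/2)·6.000²·sin(360°/16) = 110.21 mm²); Subtracting the remaining from the first: starting from the 13.5×9.5 cube (128.25 mm²), the r=6 cylinder at (9, 3) partially overlaps it — only the 81.86 mm² overlap (of its 110.21 mm²) is removed, clipping the outline — area = 46.39 mm²; (whole slice rotated 80° about Z — lengths, areas and connectivity unchanged). At z = 11.25: the cube (footprint 13.5×9.5) is included at this height (area 128.25 mm²); the r=6 cylinder at (9, 3) contributes a regular 16-gon of circumradius 6 (area = (16/2)·6.000²·sin(360°/16) = 110.21 mm²); After the difference (first − rest): starting from the 13.5×9.5 cube (128.25 mm²), the r=6 cylinder at (9, 3) partially overlaps it — only the 81.86 mm² overlap (of its 110.21 mm²) is removed, clipping the outline — area = 46.39 mm²; (whole slice rotated 80° about Z — lengths, areas and connectivity unchanged). Checking containment: the cross-section at z = 11.25 is a subset of the cross-section at z = 7.25.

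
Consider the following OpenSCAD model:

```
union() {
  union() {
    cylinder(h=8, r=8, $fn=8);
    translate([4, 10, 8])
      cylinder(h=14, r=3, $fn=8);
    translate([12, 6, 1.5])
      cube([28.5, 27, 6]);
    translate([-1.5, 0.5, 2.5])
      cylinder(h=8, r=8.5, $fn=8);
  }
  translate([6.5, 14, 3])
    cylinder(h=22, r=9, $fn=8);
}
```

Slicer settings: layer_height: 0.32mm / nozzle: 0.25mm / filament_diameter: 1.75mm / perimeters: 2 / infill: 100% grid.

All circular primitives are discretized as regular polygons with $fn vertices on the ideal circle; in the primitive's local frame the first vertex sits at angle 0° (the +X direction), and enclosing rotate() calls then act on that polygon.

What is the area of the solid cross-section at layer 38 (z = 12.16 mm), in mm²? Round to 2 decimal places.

229.10 mm²

At z = 12.16 mm: the cylinder is absent (z outside [0, 8]); the r=3 cylinder at (4, 10) contributes a regular 8-gon of circumradius 3 (area = (8/2)·3.000²·sin(360°/8) = 25.46 mm²); the cube at (12, 6) does not reach this height (z outside [1.5, 7.5]); the cylinder at (-1.5, 0.5) is not intersected at this z (z outside [2.5, 10.5]); Combining (union): only the r=3 cylinder at (4, 10) is present, so the union is just that shape — area = 25.46 mm²; the r=9 cylinder at (6.5, 14) contributes a regular 8-gon of circumradius 9 (area = (8/2)·9.000²·sin(360°/8) = 229.10 mm²); Merging all regions: the result so far lies entirely inside the r=9 cylinder at (6.5, 14), so the union is just the r=9 cylinder at (6.5, 14) — area = 229.10 mm². Overall, the cross-section is a single solid region. Net area = 229.10 mm².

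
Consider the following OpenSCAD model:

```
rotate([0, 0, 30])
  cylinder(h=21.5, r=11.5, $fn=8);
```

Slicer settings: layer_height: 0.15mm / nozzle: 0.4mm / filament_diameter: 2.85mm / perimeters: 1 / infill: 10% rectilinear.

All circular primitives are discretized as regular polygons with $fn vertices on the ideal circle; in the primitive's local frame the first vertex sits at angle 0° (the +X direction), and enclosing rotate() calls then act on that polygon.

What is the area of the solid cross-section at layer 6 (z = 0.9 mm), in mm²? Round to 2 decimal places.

374.06 mm²

At z = 0.9 mm: the cylinder: section is a regular 8-gon, circumradius r=11.5 (area = (8/2)·11.500²·sin(360°/8) = 374.06 mm²); (rotated 30° about Z; rotation is an isometry so areas/perimeters/island counts are preserved). Overall, the cross-section is a single solid region. Net area = 374.06 mm².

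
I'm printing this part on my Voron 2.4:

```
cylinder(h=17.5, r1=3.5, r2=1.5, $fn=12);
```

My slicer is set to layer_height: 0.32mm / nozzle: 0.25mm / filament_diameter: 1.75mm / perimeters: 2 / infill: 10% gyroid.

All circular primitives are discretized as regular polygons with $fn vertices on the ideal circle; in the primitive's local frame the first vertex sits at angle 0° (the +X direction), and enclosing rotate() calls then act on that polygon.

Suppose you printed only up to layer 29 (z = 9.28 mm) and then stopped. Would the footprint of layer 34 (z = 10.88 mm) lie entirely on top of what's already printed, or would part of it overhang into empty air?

Compare the two slices. At z = 9.28: the cone (r1=3.5→r2=1.5) has section circumradius 2.439 here — a regular 12-gon (area = (12/2)·2.439²·sin(360°/12) = 17.85 mm²). At z = 10.88: the cone contributes a regular 12-gon of circumradius 2.257 (interpolated between r1=3.5 and r2=1.5 at t=0.622) (area = (12/2)·2.257²·sin(360°/12) = 15.28 mm²). Checking containment: the cross-section at z = 10.88 is a subset of the cross-section at z = 9.28.

entirely on top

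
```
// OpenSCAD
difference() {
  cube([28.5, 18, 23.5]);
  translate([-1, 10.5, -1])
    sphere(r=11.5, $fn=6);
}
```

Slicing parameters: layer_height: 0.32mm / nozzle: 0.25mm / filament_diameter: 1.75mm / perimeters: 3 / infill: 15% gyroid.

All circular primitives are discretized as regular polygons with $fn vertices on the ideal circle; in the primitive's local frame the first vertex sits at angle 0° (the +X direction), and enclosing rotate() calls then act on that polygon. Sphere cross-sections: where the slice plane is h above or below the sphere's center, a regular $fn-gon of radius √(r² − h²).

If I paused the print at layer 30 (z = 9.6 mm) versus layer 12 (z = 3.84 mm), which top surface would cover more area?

Layer 30 (z = 9.6): the 28.5×18 cube contributes its full rectangle (area 513.00 mm²); the r=11.5 sphere at (-1, 10.5) slices to a regular 6-gon of circumradius 4.460 (√(r²−h²) with h=10.6 from center) (area = (6/2)·4.460²·sin(360°/6) = 51.68 mm²); Taking the first minus the rest: starting from the 28.5×18 cube (513.00 mm²), the r=11.5 sphere at (-1, 10.5) partially overlaps it — only the 18.11 mm² overlap (of its 51.68 mm²) is removed, clipping the outline — area = 494.89 mm². So its area = 494.89 mm². Layer 12 (z = 3.84): the cube is present — its section is the full 28.5×18 rectangle (area 513.00 mm²); the sphere at (-1, 10.5): section is a regular 6-gon, circumradius = √(r²−h²) = √(11.5²−4.84²) = 10.432 (area = (6/2)·10.432²·sin(360°/6) = 282.73 mm²); After the difference (first − rest): starting from the 28.5×18 cube (513.00 mm²), the r=11.5 sphere at (-1, 10.5) partially overlaps it — only the 116.15 mm² overlap (of its 282.73 mm²) is removed, clipping the outline — area = 396.85 mm². So its area = 396.85 mm². Layer 30 is larger (494.89 vs 396.85 mm²).

layer 30 (z = 9.6 mm)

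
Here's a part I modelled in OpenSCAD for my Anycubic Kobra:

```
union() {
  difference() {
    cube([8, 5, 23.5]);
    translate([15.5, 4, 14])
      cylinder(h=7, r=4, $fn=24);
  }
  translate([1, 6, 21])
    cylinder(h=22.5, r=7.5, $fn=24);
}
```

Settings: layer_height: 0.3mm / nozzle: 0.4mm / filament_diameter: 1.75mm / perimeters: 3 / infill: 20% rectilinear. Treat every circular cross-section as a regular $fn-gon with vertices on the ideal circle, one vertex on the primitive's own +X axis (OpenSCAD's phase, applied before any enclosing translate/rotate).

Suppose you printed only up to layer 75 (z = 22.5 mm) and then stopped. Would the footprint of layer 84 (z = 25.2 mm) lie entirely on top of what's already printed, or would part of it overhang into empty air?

entirely on top

Compare the two slices. At z = 22.5: the cube (footprint 8×5) is included at this height (area 40.00 mm²); the cylinder at (15.5, 4) does not reach this height (z outside [14, 21]); Subtracting the remaining from the first: none of the subtracted shapes is present at this height, so the 8×5 cube is unchanged — area = 40.00 mm²; the r=7.5 cylinder at (1, 6) gives a regular 24-gon of circumradius 7.5 (constant along its height) (area = (24/2)·7.500²·sin(360°/24) = 174.70 mm²); Merging all regions: the regions partially overlap — summed areas 214.70 mm² minus the doubly-counted overlap 36.48 mm² gives 178.22 mm² — area = 178.22 mm². At z = 25.2: the cube does not reach this height (z outside [0, 23.5]); the cylinder at (15.5, 4) does not reach this height (z outside [14, 21]); Taking the first minus the rest: the first operand is absent here, so nothing remains; the cylinder at (1, 6): section is a regular 24-gon, circumradius r=7.5 (area = (24/2)·7.500²·sin(360°/24) = 174.70 mm²); Combining (union): only the r=7.5 cylinder at (1, 6) is present, so the union is just that shape — area = 174.70 mm². Checking containment: the cross-section at z = 25.2 is a subset of the cross-section at z = 22.5.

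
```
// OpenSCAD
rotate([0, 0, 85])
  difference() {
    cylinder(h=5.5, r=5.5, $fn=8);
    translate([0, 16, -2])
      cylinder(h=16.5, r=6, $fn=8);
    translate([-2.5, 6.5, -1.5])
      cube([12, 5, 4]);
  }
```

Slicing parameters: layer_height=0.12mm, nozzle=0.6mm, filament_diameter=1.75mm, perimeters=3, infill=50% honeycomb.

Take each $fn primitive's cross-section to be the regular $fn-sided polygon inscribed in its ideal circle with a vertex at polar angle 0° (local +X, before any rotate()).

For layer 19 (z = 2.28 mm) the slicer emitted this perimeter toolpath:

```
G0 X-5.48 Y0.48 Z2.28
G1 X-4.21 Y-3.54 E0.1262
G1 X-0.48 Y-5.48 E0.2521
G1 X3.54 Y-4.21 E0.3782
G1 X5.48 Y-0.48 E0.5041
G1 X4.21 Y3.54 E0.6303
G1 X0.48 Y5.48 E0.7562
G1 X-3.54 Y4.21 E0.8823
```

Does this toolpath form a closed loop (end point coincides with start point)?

no

Start point (G0): (-5.48, 0.48). End point (last G1): the path does not return to the start — open.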